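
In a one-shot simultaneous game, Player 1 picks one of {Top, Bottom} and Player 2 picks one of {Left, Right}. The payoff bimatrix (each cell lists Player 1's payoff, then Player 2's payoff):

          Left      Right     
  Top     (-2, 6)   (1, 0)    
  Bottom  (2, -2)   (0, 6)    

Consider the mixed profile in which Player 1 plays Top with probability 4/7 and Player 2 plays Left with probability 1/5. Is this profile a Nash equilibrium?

Check Player 2's indifference given Player 1's mix p = 4/7:
  payoff from Left = 18/7; payoff from Right = 18/7 — equal.
Check Player 1's indifference given Player 2's mix q = 1/5:
  payoff from Top = 2/5; payoff from Bottom = 2/5 — equal.
Both players are indifferent, so neither can profitably deviate.

Yes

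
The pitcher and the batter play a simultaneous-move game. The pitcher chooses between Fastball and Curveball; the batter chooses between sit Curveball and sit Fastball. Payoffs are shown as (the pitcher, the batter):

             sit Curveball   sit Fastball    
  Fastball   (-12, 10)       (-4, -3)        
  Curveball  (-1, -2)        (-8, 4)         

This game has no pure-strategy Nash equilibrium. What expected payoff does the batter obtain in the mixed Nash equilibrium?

Set the batter's expected payoff from sit Curveball equal to that from sit Fastball:
  the batter's payoff to sit Curveball: p·10 + (1−p)·(-2) = 12p - 2
  the batter's payoff to sit Fastball: p·(-3) + (1−p)·4 = -7p + 4
  12p - 2 = -7p + 4  ⇒  19p = 6  ⇒  p = 6/19.
At equilibrium the batter is indifferent across columns, so the batter's payoff equals the payoff from sit Curveball: (6/19)·10 + (13/19)·(-2) = 34/19.

34/19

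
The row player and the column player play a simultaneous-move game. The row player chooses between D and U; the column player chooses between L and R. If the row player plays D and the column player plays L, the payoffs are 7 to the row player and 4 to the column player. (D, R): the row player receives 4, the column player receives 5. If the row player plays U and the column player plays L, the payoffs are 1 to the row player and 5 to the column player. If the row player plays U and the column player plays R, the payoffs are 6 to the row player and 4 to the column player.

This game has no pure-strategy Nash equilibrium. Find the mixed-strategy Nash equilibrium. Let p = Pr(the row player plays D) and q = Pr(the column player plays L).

p = 1/2, q = 1/4

The column player's indifference between L and R determines the row player's mixing probability p:
  the column player's payoff from L: p·4 + (1−p)·5 = -p + 5
  the column player's payoff from R: p·5 + (1−p)·4 = p + 4
  -p + 5 = p + 4  ⇒  -2p = -1  ⇒  p = 1/2.
In a mixed equilibrium the row player is indifferent between D and U; this condition fixes q.
  the row player's expected payoff from D: q·7 + (1−q)·4 = 3q + 4
  the row player's expected payoff from U: q·1 + (1−q)·6 = -5q + 6
  3q + 4 = -5q + 6  ⇒  8q = 2  ⇒  q = 1/4.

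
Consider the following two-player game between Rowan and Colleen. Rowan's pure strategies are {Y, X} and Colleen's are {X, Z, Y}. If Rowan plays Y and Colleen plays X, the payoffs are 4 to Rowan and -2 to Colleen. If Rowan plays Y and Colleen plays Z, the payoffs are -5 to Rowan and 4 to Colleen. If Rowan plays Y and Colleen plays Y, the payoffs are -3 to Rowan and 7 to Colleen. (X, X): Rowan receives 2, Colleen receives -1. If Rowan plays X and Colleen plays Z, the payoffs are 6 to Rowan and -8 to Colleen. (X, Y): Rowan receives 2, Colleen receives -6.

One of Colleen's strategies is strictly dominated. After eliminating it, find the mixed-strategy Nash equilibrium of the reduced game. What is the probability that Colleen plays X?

Colleen's strategy Z is strictly dominated by Y: 7 > 4 and -6 > -8. Eliminate Z.
Rowan's indifference between Y and X determines Colleen's mixing probability q:
  Rowan's payoff from Y: q·4 + (1−q)·(-3) = 7q - 3
  Rowan's payoff from X: q·2 + (1−q)·2 = 2
  7q - 3 = 2  ⇒  7q = 5  ⇒  q = 5/7.

q = 5/7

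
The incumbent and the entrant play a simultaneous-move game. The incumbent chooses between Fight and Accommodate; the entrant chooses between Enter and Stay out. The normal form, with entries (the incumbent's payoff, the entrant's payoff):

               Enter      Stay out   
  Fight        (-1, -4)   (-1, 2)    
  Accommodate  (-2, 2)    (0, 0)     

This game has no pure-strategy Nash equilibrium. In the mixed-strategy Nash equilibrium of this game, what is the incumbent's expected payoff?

The entrant's mix must leave the incumbent indifferent between Fight and Accommodate.
  the incumbent's payoff from Fight: q·(-1) + (1−q)·(-1) = -1
  the incumbent's payoff from Accommodate: q·(-2) + (1−q)·0 = -2q
  -1 = -2q  ⇒  2q = 1  ⇒  q = 1/2.
At equilibrium the incumbent is indifferent across rows, so the incumbent's payoff equals the payoff from Fight: (1/2)·(-1) + (1/2)·(-1) = -1.

-1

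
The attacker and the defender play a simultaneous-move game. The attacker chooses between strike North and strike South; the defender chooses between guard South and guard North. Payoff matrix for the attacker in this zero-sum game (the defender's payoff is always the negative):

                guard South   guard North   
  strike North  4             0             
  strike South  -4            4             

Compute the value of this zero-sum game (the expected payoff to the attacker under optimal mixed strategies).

v = 4/3

The defender's mix must leave the attacker indifferent between strike North and strike South.
  the attacker's payoff from strike North: q·4 + (1−q)·0 = 4q
  the attacker's payoff from strike South: q·(-4) + (1−q)·4 = -8q + 4
  4q = -8q + 4  ⇒  12q = 4  ⇒  q = 1/3.
The value is the attacker's expected payoff against this mix (using strike North): (1/3)·4 + (2/3)·0 = 4/3.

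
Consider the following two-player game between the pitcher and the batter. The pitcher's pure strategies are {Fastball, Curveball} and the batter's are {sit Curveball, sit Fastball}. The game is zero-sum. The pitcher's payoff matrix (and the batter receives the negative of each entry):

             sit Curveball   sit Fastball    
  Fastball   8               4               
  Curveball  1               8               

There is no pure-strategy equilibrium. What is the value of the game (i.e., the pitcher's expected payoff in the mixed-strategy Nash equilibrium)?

v = 60/11

For the pitcher to be willing to mix, the pitcher must be indifferent between Fastball and Curveball, which pins down the batter's mix.
  the pitcher's payoff to Fastball: q·8 + (1−q)·4 = 4q + 4
  the pitcher's payoff to Curveball: q·1 + (1−q)·8 = -7q + 8
  4q + 4 = -7q + 8  ⇒  11q = 4  ⇒  q = 4/11.
The value is the pitcher's expected payoff against this mix (using Fastball): (4/11)·8 + (7/11)·4 = 60/11.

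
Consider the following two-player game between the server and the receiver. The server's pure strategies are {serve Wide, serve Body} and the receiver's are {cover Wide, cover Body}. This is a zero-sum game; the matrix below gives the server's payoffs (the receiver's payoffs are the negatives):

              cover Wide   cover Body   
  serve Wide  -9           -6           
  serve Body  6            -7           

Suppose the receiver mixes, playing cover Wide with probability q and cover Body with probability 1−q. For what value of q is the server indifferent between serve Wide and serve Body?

q = 1/16

The server's indifference between serve Wide and serve Body determines the receiver's mixing probability q:
  the server's expected payoff from serve Wide: q·(-9) + (1−q)·(-6) = -3q - 6
  the server's expected payoff from serve Body: q·6 + (1−q)·(-7) = 13q - 7
  -3q - 6 = 13q - 7  ⇒  -16q = -1  ⇒  q = 1/16.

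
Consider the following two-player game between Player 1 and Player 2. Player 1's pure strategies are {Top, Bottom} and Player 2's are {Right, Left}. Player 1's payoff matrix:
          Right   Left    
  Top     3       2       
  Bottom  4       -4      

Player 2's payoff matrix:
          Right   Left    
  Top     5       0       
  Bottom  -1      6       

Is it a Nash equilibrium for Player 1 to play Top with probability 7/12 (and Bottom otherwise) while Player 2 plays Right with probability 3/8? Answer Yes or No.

Given Player 2's mix q = 3/8, Player 1's payoff from Top is 19/8 but from Bottom is -1. Player 1 strictly prefers Top, so Player 1 would not mix.
So the proposed profile is not a Nash equilibrium.

No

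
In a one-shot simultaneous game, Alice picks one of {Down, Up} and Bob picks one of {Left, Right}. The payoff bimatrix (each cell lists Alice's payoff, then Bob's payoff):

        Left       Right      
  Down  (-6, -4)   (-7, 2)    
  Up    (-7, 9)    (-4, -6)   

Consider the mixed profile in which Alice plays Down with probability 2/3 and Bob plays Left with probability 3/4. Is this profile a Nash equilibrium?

Given Alice's mix p = 2/3, Bob's payoff from Left is 1/3 but from Right is -2/3. Bob strictly prefers Left, so Bob would not mix.
So the proposed profile is not a Nash equilibrium.

No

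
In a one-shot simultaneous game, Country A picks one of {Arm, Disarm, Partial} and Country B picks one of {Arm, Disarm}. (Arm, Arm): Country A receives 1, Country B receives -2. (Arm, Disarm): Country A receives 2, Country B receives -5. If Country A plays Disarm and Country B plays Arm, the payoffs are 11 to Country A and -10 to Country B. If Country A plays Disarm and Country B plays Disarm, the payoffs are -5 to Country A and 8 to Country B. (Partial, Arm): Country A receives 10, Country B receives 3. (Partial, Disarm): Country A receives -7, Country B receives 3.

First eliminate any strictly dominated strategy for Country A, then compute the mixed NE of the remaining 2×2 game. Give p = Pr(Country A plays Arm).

p = 6/7

Country A's strategy Partial is strictly dominated by Disarm: 11 > 10 and -5 > -7. Eliminate Partial.
For Country B to be willing to mix, Country B must be indifferent between Arm and Disarm, which pins down Country A's mix.
  Country B's payoff to Arm: p·(-2) + (1−p)·(-10) = 8p - 10
  Country B's payoff to Disarm: p·(-5) + (1−p)·8 = -13p + 8
  8p - 10 = -13p + 8  ⇒  21p = 18  ⇒  p = 6/7.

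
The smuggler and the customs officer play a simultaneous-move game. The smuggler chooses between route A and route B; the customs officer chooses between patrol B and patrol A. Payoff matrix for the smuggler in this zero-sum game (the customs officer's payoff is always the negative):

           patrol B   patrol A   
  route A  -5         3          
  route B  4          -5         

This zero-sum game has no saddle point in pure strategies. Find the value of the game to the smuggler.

The customs officer's mix must leave the smuggler indifferent between route A and route B.
  the smuggler's payoff to route A: q·(-5) + (1−q)·3 = -8q + 3
  the smuggler's payoff to route B: q·4 + (1−q)·(-5) = 9q - 5
  -8q + 3 = 9q - 5  ⇒  -17q = -8  ⇒  q = 8/17.
The value is the smuggler's expected payoff against this mix (using route A): (8/17)·(-5) + (9/17)·3 = -13/17.

v = -13/17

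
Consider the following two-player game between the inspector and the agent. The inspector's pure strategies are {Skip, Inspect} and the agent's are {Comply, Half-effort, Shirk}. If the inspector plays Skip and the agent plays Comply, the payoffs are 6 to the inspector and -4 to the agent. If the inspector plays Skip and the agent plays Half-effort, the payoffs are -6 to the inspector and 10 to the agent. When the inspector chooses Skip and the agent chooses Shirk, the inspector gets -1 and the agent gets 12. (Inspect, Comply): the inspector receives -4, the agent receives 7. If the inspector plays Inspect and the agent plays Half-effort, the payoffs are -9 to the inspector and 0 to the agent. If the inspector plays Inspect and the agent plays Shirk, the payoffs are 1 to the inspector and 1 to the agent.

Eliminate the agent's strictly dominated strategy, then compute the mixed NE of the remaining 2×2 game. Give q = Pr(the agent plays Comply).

The agent's strategy Half-effort is strictly dominated by Shirk: 12 > 10 and 1 > 0. Eliminate Half-effort.
The agent's mix must leave the inspector indifferent between Skip and Inspect.
  the inspector's payoff from Skip: q·6 + (1−q)·(-1) = 7q - 1
  the inspector's payoff from Inspect: q·(-4) + (1−q)·1 = -5q + 1
  7q - 1 = -5q + 1  ⇒  12q = 2  ⇒  q = 1/6.

q = 1/6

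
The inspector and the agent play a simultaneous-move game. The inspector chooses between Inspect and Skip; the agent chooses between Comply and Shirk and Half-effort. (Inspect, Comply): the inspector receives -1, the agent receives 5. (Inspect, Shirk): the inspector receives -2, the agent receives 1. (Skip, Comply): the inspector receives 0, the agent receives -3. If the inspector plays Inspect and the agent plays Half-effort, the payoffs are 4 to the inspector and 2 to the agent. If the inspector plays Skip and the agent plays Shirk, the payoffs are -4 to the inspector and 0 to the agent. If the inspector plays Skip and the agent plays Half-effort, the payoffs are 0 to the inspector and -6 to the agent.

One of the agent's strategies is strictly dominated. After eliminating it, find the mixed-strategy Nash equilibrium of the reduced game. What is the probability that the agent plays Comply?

The agent's strategy Half-effort is strictly dominated by Comply: 5 > 2 and -3 > -6. Eliminate Half-effort.
In a mixed equilibrium the inspector is indifferent between Inspect and Skip; this condition fixes q.
  the inspector's expected payoff from Inspect: q·(-1) + (1−q)·(-2) = q - 2
  the inspector's expected payoff from Skip: q·0 + (1−q)·(-4) = 4q - 4
  q - 2 = 4q - 4  ⇒  -3q = -2  ⇒  q = 2/3.

q = 2/3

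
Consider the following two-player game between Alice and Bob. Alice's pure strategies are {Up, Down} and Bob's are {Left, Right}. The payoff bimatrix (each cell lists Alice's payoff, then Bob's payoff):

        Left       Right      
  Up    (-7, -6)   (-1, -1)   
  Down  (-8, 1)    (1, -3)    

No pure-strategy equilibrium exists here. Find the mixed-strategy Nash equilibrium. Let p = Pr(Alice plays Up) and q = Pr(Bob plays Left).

Set Bob's expected payoff from Left equal to that from Right:
  Bob's expected payoff from Left: p·(-6) + (1−p)·1 = -7p + 1
  Bob's expected payoff from Right: p·(-1) + (1−p)·(-3) = 2p - 3
  -7p + 1 = 2p - 3  ⇒  -9p = -4  ⇒  p = 4/9.
Bob's mix must leave Alice indifferent between Up and Down.
  Alice's payoff to Up: q·(-7) + (1−q)·(-1) = -6q - 1
  Alice's payoff to Down: q·(-8) + (1−q)·1 = -9q + 1
  -6q - 1 = -9q + 1  ⇒  3q = 2  ⇒  q = 2/3.

p = 4/9, q = 2/3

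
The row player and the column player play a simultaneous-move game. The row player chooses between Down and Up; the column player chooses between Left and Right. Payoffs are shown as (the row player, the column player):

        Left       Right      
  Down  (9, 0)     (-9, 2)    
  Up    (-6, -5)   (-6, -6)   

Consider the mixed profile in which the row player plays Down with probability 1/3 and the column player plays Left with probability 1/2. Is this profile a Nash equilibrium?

No

Given the column player's mix q = 1/2, the row player's payoff from Down is 0 but from Up is -6. The row player strictly prefers Down, so the row player would not mix.
So the proposed profile is not a Nash equilibrium.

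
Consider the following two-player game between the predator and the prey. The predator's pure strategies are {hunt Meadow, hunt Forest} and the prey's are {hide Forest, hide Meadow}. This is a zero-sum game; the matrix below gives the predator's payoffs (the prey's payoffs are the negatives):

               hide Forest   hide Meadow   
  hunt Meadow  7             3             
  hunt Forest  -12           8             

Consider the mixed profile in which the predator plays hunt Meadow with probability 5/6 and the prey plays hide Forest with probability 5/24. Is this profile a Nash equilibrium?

Check the prey's indifference given the predator's mix p = 5/6:
  payoff from hide Forest = -23/6; payoff from hide Meadow = -23/6 — equal.
Check the predator's indifference given the prey's mix q = 5/24:
  payoff from hunt Meadow = 23/6; payoff from hunt Forest = 23/6 — equal.
Both players are indifferent, so neither can profitably deviate.

Yes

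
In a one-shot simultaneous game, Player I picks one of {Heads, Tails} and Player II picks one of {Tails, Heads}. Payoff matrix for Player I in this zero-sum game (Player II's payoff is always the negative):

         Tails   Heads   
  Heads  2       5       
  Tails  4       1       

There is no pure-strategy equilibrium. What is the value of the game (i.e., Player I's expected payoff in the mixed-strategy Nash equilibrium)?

v = 3

Player II's mix must leave Player I indifferent between Heads and Tails.
  Player I's payoff to Heads: q·2 + (1−q)·5 = -3q + 5
  Player I's payoff to Tails: q·4 + (1−q)·1 = 3q + 1
  -3q + 5 = 3q + 1  ⇒  -6q = -4  ⇒  q = 2/3.
The value is Player I's expected payoff against this mix (using Heads): (2/3)·2 + (1/3)·5 = 3.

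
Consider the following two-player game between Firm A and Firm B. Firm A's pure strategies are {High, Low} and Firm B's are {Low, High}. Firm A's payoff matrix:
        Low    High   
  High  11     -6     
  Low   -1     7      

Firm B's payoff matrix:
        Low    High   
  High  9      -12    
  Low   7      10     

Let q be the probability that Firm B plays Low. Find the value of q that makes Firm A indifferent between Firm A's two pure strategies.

q = 13/25

Set Firm A's expected payoff from High equal to that from Low:
  Firm A's payoff to High: q·11 + (1−q)·(-6) = 17q - 6
  Firm A's payoff to Low: q·(-1) + (1−q)·7 = -8q + 7
  17q - 6 = -8q + 7  ⇒  25q = 13  ⇒  q = 13/25.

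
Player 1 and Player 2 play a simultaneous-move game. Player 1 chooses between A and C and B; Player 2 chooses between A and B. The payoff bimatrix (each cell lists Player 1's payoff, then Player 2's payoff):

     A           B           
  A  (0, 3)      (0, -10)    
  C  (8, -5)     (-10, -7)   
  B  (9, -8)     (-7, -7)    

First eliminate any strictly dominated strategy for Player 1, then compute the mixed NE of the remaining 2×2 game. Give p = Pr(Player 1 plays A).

p = 1/14

Player 1's strategy C is strictly dominated by B: 9 > 8 and -7 > -10. Eliminate C.
Player 1's mix must leave Player 2 indifferent between A and B.
  Player 2's payoff from A: p·3 + (1−p)·(-8) = 11p - 8
  Player 2's payoff from B: p·(-10) + (1−p)·(-7) = -3p - 7
  11p - 8 = -3p - 7  ⇒  14p = 1  ⇒  p = 1/14.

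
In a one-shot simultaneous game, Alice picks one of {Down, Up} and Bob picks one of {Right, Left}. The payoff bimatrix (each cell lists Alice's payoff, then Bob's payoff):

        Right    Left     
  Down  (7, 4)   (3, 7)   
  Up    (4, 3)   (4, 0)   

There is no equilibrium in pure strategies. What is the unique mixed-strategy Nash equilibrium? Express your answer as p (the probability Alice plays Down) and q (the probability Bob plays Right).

Alice's mix must leave Bob indifferent between Right and Left.
  Bob's expected payoff from Right: p·4 + (1−p)·3 = p + 3
  Bob's expected payoff from Left: p·7 + (1−p)·0 = 7p
  p + 3 = 7p  ⇒  -6p = -3  ⇒  p = 1/2.
Alice's indifference between Down and Up determines Bob's mixing probability q:
  Alice's payoff to Down: q·7 + (1−q)·3 = 4q + 3
  Alice's payoff to Up: q·4 + (1−q)·4 = 4
  4q + 3 = 4  ⇒  4q = 1  ⇒  q = 1/4.

p = 1/2, q = 1/4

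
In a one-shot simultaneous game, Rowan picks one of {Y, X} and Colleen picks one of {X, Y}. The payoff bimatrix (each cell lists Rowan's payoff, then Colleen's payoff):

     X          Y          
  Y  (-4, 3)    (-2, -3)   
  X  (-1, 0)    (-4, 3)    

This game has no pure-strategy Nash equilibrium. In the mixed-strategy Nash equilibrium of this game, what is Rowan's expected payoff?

Rowan's indifference between Y and X determines Colleen's mixing probability q:
  Rowan's payoff to Y: q·(-4) + (1−q)·(-2) = -2q - 2
  Rowan's payoff to X: q·(-1) + (1−q)·(-4) = 3q - 4
  -2q - 2 = 3q - 4  ⇒  -5q = -2  ⇒  q = 2/5.
At equilibrium Rowan is indifferent across rows, so Rowan's payoff equals the payoff from Y: (2/5)·(-4) + (3/5)·(-2) = -14/5.

-14/5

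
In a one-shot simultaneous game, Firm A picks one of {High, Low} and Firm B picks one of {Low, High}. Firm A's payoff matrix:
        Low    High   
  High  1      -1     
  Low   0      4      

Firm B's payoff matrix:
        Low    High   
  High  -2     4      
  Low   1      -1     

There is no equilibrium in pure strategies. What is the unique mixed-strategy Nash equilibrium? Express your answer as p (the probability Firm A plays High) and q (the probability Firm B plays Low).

For Firm B to be willing to mix, Firm B must be indifferent between Low and High, which pins down Firm A's mix.
  Firm B's expected payoff from Low: p·(-2) + (1−p)·1 = -3p + 1
  Firm B's expected payoff from High: p·4 + (1−p)·(-1) = 5p - 1
  -3p + 1 = 5p - 1  ⇒  -8p = -2  ⇒  p = 1/4.
Set Firm A's expected payoff from High equal to that from Low:
  Firm A's payoff to High: q·1 + (1−q)·(-1) = 2q - 1
  Firm A's payoff to Low: q·0 + (1−q)·4 = -4q + 4
  2q - 1 = -4q + 4  ⇒  6q = 5  ⇒  q = 5/6.

p = 1/4, q = 5/6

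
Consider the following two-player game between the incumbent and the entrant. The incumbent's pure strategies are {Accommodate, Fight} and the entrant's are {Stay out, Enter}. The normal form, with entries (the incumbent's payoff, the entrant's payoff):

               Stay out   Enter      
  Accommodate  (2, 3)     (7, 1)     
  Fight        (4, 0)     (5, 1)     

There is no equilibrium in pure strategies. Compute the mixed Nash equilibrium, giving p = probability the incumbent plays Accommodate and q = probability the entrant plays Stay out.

p = 1/3, q = 1/2

The incumbent's mix must leave the entrant indifferent between Stay out and Enter.
  the entrant's payoff from Stay out: p·3 + (1−p)·0 = 3p
  the entrant's payoff from Enter: p·1 + (1−p)·1 = 1
  3p = 1  ⇒  3p = 1  ⇒  p = 1/3.
For the incumbent to be willing to mix, the incumbent must be indifferent between Accommodate and Fight, which pins down the entrant's mix.
  the incumbent's payoff to Accommodate: q·2 + (1−q)·7 = -5q + 7
  the incumbent's payoff to Fight: q·4 + (1−q)·5 = -q + 5
  -5q + 7 = -q + 5  ⇒  -4q = -2  ⇒  q = 1/2.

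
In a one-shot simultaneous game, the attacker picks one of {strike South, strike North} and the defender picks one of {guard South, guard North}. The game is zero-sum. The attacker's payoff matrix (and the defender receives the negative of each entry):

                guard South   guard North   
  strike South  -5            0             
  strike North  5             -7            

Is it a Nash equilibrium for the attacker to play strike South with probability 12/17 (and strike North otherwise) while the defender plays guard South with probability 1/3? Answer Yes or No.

No

Given the defender's mix q = 1/3, the attacker's payoff from strike South is -5/3 but from strike North is -3. The attacker strictly prefers strike South, so the attacker would not mix.
So the proposed profile is not a Nash equilibrium.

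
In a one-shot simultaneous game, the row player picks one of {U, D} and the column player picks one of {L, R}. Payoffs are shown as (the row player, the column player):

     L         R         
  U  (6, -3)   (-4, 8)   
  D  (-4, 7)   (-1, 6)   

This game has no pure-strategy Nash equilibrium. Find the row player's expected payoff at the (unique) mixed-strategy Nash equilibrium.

Set the row player's expected payoff from U equal to that from D:
  the row player's payoff from U: q·6 + (1−q)·(-4) = 10q - 4
  the row player's payoff from D: q·(-4) + (1−q)·(-1) = -3q - 1
  10q - 4 = -3q - 1  ⇒  13q = 3  ⇒  q = 3/13.
At equilibrium the row player is indifferent across rows, so the row player's payoff equals the payoff from U: (3/13)·6 + (10/13)·(-4) = -22/13.

-22/13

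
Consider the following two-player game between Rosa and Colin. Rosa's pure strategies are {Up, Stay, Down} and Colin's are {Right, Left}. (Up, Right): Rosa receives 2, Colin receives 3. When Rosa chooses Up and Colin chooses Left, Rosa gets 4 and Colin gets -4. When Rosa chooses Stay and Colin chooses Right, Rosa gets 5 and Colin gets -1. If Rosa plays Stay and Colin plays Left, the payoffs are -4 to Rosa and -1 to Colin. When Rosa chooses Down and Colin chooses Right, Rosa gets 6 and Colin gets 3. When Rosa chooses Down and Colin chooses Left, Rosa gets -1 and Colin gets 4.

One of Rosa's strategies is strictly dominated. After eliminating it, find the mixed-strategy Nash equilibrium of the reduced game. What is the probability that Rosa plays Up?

Rosa's strategy Stay is strictly dominated by Down: 6 > 5 and -1 > -4. Eliminate Stay.
For Colin to be willing to mix, Colin must be indifferent between Right and Left, which pins down Rosa's mix.
  Colin's expected payoff from Right: p·3 + (1−p)·3 = 3
  Colin's expected payoff from Left: p·(-4) + (1−p)·4 = -8p + 4
  3 = -8p + 4  ⇒  8p = 1  ⇒  p = 1/8.

p = 1/8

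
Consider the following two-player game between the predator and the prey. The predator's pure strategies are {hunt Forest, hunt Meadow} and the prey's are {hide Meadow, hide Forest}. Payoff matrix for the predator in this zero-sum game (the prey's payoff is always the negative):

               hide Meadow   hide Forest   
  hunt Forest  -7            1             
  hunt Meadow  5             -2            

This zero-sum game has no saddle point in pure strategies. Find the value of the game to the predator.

The prey's mix must leave the predator indifferent between hunt Forest and hunt Meadow.
  the predator's payoff to hunt Forest: q·(-7) + (1−q)·1 = -8q + 1
  the predator's payoff to hunt Meadow: q·5 + (1−q)·(-2) = 7q - 2
  -8q + 1 = 7q - 2  ⇒  -15q = -3  ⇒  q = 1/5.
The value is the predator's expected payoff against this mix (using hunt Forest): (1/5)·(-7) + (4/5)·1 = -3/5.

v = -3/5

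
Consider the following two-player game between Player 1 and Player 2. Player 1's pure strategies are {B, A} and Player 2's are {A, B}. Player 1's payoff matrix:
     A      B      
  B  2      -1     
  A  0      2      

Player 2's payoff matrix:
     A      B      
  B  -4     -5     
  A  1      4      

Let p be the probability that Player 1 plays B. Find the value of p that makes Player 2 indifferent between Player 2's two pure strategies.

p = 3/4

For Player 2 to be willing to mix, Player 2 must be indifferent between A and B, which pins down Player 1's mix.
  Player 2's payoff to A: p·(-4) + (1−p)·1 = -5p + 1
  Player 2's payoff to B: p·(-5) + (1−p)·4 = -9p + 4
  -5p + 1 = -9p + 4  ⇒  4p = 3  ⇒  p = 3/4.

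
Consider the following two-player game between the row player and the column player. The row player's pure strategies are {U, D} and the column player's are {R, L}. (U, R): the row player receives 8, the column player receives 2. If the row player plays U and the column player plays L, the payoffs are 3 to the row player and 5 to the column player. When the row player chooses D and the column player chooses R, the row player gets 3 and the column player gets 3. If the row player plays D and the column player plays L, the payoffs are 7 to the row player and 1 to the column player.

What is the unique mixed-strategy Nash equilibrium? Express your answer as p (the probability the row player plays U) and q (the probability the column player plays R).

p = 2/5, q = 4/9

The row player's mix must leave the column player indifferent between R and L.
  the column player's payoff from R: p·2 + (1−p)·3 = -p + 3
  the column player's payoff from L: p·5 + (1−p)·1 = 4p + 1
  -p + 3 = 4p + 1  ⇒  -5p = -2  ⇒  p = 2/5.
For the row player to be willing to mix, the row player must be indifferent between U and D, which pins down the column player's mix.
  the row player's payoff from U: q·8 + (1−q)·3 = 5q + 3
  the row player's payoff from D: q·3 + (1−q)·7 = -4q + 7
  5q + 3 = -4q + 7  ⇒  9q = 4  ⇒  q = 4/9.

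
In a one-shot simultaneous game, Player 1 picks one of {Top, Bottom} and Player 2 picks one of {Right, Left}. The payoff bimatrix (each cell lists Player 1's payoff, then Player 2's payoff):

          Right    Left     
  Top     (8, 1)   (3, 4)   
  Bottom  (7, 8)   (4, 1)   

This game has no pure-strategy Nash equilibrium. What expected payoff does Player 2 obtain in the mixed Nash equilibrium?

Player 1's mix must leave Player 2 indifferent between Right and Left.
  Player 2's payoff from Right: p·1 + (1−p)·8 = -7p + 8
  Player 2's payoff from Left: p·4 + (1−p)·1 = 3p + 1
  -7p + 8 = 3p + 1  ⇒  -10p = -7  ⇒  p = 7/10.
At equilibrium Player 2 is indifferent across columns, so Player 2's payoff equals the payoff from Right: (7/10)·1 + (3/10)·8 = 31/10.

31/10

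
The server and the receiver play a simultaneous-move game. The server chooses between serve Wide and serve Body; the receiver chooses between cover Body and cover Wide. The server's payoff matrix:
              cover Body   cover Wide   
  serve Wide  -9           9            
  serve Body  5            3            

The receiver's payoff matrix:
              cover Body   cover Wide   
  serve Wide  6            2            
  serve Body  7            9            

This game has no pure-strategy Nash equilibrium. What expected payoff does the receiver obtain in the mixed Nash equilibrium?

20/3

The server's mix must leave the receiver indifferent between cover Body and cover Wide.
  the receiver's payoff from cover Body: p·6 + (1−p)·7 = -p + 7
  the receiver's payoff from cover Wide: p·2 + (1−p)·9 = -7p + 9
  -p + 7 = -7p + 9  ⇒  6p = 2  ⇒  p = 1/3.
At equilibrium the receiver is indifferent across columns, so the receiver's payoff equals the payoff from cover Body: (1/3)·6 + (2/3)·7 = 20/3.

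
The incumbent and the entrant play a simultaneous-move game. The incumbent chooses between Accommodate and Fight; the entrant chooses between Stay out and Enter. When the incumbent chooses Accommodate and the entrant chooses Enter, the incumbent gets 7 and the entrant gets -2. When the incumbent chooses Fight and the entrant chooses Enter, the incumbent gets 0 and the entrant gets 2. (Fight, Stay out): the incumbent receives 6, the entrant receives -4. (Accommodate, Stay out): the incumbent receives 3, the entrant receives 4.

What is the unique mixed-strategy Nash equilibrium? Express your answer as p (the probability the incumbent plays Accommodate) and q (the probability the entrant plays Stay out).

p = 1/2, q = 7/10

For the entrant to be willing to mix, the entrant must be indifferent between Stay out and Enter, which pins down the incumbent's mix.
  the entrant's payoff to Stay out: p·4 + (1−p)·(-4) = 8p - 4
  the entrant's payoff to Enter: p·(-2) + (1−p)·2 = -4p + 2
  8p - 4 = -4p + 2  ⇒  12p = 6  ⇒  p = 1/2.
The entrant's mix must leave the incumbent indifferent between Accommodate and Fight.
  the incumbent's payoff to Accommodate: q·3 + (1−q)·7 = -4q + 7
  the incumbent's payoff to Fight: q·6 + (1−q)·0 = 6q
  -4q + 7 = 6q  ⇒  -10q = -7  ⇒  q = 7/10.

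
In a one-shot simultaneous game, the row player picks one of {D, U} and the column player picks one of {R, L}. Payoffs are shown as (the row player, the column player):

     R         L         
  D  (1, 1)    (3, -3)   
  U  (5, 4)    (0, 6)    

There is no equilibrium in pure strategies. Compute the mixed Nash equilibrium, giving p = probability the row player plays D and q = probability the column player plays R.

p = 1/3, q = 3/7

In a mixed equilibrium the column player is indifferent between R and L; this condition fixes p.
  the column player's payoff from R: p·1 + (1−p)·4 = -3p + 4
  the column player's payoff from L: p·(-3) + (1−p)·6 = -9p + 6
  -3p + 4 = -9p + 6  ⇒  6p = 2  ⇒  p = 1/3.
Set the row player's expected payoff from D equal to that from U:
  the row player's payoff from D: q·1 + (1−q)·3 = -2q + 3
  the row player's payoff from U: q·5 + (1−q)·0 = 5q
  -2q + 3 = 5q  ⇒  -7q = -3  ⇒  q = 3/7.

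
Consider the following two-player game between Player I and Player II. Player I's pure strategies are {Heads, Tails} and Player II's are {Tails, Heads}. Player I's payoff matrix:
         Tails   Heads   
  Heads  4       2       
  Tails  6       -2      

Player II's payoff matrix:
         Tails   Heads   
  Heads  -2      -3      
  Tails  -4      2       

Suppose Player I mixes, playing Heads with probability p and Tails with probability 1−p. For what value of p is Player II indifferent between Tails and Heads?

p = 6/7

Player II's indifference between Tails and Heads determines Player I's mixing probability p:
  Player II's expected payoff from Tails: p·(-2) + (1−p)·(-4) = 2p - 4
  Player II's expected payoff from Heads: p·(-3) + (1−p)·2 = -5p + 2
  2p - 4 = -5p + 2  ⇒  7p = 6  ⇒  p = 6/7.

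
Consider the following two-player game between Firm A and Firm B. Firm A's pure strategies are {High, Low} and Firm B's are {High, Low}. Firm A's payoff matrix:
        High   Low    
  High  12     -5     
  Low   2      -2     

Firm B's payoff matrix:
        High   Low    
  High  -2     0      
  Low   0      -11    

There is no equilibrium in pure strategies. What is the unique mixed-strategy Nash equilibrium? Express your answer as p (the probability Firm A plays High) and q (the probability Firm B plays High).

In a mixed equilibrium Firm B is indifferent between High and Low; this condition fixes p.
  Firm B's expected payoff from High: p·(-2) + (1−p)·0 = -2p
  Firm B's expected payoff from Low: p·0 + (1−p)·(-11) = 11p - 11
  -2p = 11p - 11  ⇒  -13p = -11  ⇒  p = 11/13.
In a mixed equilibrium Firm A is indifferent between High and Low; this condition fixes q.
  Firm A's payoff from High: q·12 + (1−q)·(-5) = 17q - 5
  Firm A's payoff from Low: q·2 + (1−q)·(-2) = 4q - 2
  17q - 5 = 4q - 2  ⇒  13q = 3  ⇒  q = 3/13.

p = 11/13, q = 3/13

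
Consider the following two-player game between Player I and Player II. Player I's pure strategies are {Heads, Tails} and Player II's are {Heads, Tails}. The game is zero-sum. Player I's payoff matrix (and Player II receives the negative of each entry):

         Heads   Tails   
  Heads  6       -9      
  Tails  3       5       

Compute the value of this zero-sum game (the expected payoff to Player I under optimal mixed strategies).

Player I's indifference between Heads and Tails determines Player II's mixing probability q:
  Player I's expected payoff from Heads: q·6 + (1−q)·(-9) = 15q - 9
  Player I's expected payoff from Tails: q·3 + (1−q)·5 = -2q + 5
  15q - 9 = -2q + 5  ⇒  17q = 14  ⇒  q = 14/17.
The value is Player I's expected payoff against this mix (using Heads): (14/17)·6 + (3/17)·(-9) = 57/17.

v = 57/17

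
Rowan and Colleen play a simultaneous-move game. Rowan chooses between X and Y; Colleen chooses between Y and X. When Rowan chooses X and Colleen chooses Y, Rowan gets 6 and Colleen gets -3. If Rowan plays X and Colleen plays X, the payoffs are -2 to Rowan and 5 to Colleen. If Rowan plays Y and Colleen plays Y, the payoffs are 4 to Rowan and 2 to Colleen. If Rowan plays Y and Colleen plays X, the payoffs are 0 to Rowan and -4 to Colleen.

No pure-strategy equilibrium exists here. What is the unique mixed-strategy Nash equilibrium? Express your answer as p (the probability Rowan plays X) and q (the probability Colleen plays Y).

p = 3/7, q = 1/2

For Colleen to be willing to mix, Colleen must be indifferent between Y and X, which pins down Rowan's mix.
  Colleen's expected payoff from Y: p·(-3) + (1−p)·2 = -5p + 2
  Colleen's expected payoff from X: p·5 + (1−p)·(-4) = 9p - 4
  -5p + 2 = 9p - 4  ⇒  -14p = -6  ⇒  p = 3/7.
Set Rowan's expected payoff from X equal to that from Y:
  Rowan's expected payoff from X: q·6 + (1−q)·(-2) = 8q - 2
  Rowan's expected payoff from Y: q·4 + (1−q)·0 = 4q
  8q - 2 = 4q  ⇒  4q = 2  ⇒  q = 1/2.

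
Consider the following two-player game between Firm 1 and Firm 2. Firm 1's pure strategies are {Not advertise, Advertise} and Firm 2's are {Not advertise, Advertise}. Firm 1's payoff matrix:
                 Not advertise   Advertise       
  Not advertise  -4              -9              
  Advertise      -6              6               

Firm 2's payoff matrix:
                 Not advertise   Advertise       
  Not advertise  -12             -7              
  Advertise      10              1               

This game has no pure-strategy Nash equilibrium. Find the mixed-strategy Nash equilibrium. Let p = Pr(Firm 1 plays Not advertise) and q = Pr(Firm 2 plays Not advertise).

For Firm 2 to be willing to mix, Firm 2 must be indifferent between Not advertise and Advertise, which pins down Firm 1's mix.
  Firm 2's expected payoff from Not advertise: p·(-12) + (1−p)·10 = -22p + 10
  Firm 2's expected payoff from Advertise: p·(-7) + (1−p)·1 = -8p + 1
  -22p + 10 = -8p + 1  ⇒  -14p = -9  ⇒  p = 9/14.
Set Firm 1's expected payoff from Not advertise equal to that from Advertise:
  Firm 1's expected payoff from Not advertise: q·(-4) + (1−q)·(-9) = 5q - 9
  Firm 1's expected payoff from Advertise: q·(-6) + (1−q)·6 = -12q + 6
  5q - 9 = -12q + 6  ⇒  17q = 15  ⇒  q = 15/17.

p = 9/14, q = 15/17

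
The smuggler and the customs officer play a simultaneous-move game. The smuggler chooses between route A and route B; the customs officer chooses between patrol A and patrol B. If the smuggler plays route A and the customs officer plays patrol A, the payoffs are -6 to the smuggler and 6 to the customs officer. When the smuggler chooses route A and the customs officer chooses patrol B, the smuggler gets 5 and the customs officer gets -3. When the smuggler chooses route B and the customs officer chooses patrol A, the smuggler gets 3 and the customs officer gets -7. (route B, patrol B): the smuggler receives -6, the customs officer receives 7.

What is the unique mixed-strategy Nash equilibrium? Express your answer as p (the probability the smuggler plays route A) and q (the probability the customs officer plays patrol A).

Set the customs officer's expected payoff from patrol A equal to that from patrol B:
  the customs officer's expected payoff from patrol A: p·6 + (1−p)·(-7) = 13p - 7
  the customs officer's expected payoff from patrol B: p·(-3) + (1−p)·7 = -10p + 7
  13p - 7 = -10p + 7  ⇒  23p = 14  ⇒  p = 14/23.
In a mixed equilibrium the smuggler is indifferent between route A and route B; this condition fixes q.
  the smuggler's payoff to route A: q·(-6) + (1−q)·5 = -11q + 5
  the smuggler's payoff to route B: q·3 + (1−q)·(-6) = 9q - 6
  -11q + 5 = 9q - 6  ⇒  -20q = -11  ⇒  q = 11/20.

p = 14/23, q = 11/20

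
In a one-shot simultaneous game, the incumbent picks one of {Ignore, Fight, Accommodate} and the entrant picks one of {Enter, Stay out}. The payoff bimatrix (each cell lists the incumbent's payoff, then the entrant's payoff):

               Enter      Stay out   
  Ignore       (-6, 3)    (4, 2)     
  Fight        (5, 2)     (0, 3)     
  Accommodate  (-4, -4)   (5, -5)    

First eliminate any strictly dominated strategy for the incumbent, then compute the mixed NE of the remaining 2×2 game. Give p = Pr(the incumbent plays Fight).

p = 1/2

The incumbent's strategy Ignore is strictly dominated by Accommodate: -4 > -6 and 5 > 4. Eliminate Ignore.
For the entrant to be willing to mix, the entrant must be indifferent between Enter and Stay out, which pins down the incumbent's mix.
  the entrant's payoff to Enter: p·2 + (1−p)·(-4) = 6p - 4
  the entrant's payoff to Stay out: p·3 + (1−p)·(-5) = 8p - 5
  6p - 4 = 8p - 5  ⇒  -2p = -1  ⇒  p = 1/2.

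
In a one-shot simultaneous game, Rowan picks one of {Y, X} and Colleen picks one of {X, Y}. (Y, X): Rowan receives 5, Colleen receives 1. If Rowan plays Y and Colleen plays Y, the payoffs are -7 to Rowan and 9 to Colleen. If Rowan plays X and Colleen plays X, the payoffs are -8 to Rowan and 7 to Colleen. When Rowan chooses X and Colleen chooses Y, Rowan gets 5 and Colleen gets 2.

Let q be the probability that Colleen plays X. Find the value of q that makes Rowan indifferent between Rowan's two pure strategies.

In a mixed equilibrium Rowan is indifferent between Y and X; this condition fixes q.
  Rowan's expected payoff from Y: q·5 + (1−q)·(-7) = 12q - 7
  Rowan's expected payoff from X: q·(-8) + (1−q)·5 = -13q + 5
  12q - 7 = -13q + 5  ⇒  25q = 12  ⇒  q = 12/25.

q = 12/25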